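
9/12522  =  3/4174   =  0.00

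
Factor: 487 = 487^1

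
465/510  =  31/34 = 0.91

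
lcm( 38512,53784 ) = 3119472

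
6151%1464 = 295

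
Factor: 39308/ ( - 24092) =- 19^( - 1)*31^1= - 31/19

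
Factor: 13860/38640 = 33/92 = 2^( - 2)*3^1*11^1 * 23^(-1 )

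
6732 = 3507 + 3225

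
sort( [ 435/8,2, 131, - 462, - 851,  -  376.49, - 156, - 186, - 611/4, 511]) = [ - 851, - 462, - 376.49, - 186, - 156, - 611/4,2, 435/8 , 131,511 ]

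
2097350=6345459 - 4248109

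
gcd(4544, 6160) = 16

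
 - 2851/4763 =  - 1 + 1912/4763 = - 0.60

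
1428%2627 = 1428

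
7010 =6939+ 71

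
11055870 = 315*35098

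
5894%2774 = 346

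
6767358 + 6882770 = 13650128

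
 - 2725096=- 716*3806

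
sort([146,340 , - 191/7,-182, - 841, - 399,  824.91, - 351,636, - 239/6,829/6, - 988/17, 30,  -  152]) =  [ -841, - 399, - 351, - 182, - 152,-988/17,- 239/6  , - 191/7,30,829/6,146,340 , 636, 824.91 ]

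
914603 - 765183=149420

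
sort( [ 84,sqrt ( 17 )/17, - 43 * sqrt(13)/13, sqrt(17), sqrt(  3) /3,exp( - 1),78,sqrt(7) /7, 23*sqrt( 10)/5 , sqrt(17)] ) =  [  -  43 * sqrt(13 )/13,sqrt(17)/17, exp(-1), sqrt( 7 )/7, sqrt ( 3)/3 , sqrt( 17 ),sqrt( 17 ), 23*sqrt ( 10)/5, 78,84]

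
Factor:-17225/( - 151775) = 53^1 * 467^ ( - 1 ) =53/467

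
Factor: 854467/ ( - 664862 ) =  - 2^ ( - 1)*11^( - 1)*47^( - 1)*643^ ( - 1 ) * 854467^1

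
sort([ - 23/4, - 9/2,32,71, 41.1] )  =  [ - 23/4 , - 9/2,32,41.1 , 71 ]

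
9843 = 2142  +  7701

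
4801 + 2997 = 7798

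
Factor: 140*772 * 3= 2^4 * 3^1*5^1 *7^1* 193^1 = 324240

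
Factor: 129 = 3^1*43^1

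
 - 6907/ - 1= 6907 + 0/1= 6907.00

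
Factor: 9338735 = 5^1*7^1 * 266821^1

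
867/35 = 867/35 = 24.77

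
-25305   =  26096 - 51401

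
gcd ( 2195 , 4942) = 1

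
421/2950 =421/2950 = 0.14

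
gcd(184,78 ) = 2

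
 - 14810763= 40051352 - 54862115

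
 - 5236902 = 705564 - 5942466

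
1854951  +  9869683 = 11724634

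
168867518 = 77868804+90998714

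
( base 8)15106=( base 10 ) 6726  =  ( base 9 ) 10203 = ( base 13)30A5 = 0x1a46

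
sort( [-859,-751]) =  [ -859 , - 751]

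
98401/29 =98401/29 = 3393.14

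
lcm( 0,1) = 0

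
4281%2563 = 1718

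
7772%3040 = 1692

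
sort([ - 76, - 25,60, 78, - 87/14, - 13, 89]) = [ - 76 , - 25, - 13, - 87/14, 60,  78,89 ] 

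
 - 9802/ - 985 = 9802/985 = 9.95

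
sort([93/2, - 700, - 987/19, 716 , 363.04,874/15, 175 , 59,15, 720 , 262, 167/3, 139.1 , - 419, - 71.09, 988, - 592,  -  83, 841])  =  [ - 700, - 592,-419, - 83, - 71.09, - 987/19, 15, 93/2 , 167/3,874/15, 59,139.1, 175 , 262, 363.04 , 716,720, 841, 988]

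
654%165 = 159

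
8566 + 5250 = 13816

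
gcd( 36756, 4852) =4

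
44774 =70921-26147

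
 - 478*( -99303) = 47466834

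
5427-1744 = 3683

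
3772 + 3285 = 7057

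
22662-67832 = - 45170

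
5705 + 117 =5822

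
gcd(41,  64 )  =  1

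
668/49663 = 668/49663  =  0.01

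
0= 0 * 5135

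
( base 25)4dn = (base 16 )B20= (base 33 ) 2KA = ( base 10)2848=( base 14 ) 1076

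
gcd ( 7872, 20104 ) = 8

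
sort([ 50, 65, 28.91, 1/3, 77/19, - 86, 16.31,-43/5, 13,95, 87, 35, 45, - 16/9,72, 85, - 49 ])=[  -  86, - 49,- 43/5, - 16/9, 1/3, 77/19,13,16.31,28.91,  35,  45, 50, 65 , 72 , 85, 87, 95]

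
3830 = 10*383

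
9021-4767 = 4254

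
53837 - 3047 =50790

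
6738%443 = 93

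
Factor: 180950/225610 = 5^1*47^1*293^( - 1) = 235/293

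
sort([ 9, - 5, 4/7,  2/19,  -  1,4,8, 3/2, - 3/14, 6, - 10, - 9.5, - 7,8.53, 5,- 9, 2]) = [ - 10, - 9.5, - 9, - 7, - 5, - 1,-3/14 , 2/19,4/7,3/2, 2,  4, 5, 6,8, 8.53, 9]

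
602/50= 301/25  =  12.04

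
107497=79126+28371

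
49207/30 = 1640 + 7/30= 1640.23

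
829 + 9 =838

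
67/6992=67/6992  =  0.01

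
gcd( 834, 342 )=6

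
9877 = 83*119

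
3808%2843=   965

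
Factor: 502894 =2^1*7^1*17^1*2113^1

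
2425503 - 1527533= 897970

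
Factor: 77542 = 2^1*137^1*283^1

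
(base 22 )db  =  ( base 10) 297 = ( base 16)129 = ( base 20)EH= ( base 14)173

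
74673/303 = 24891/101 =246.45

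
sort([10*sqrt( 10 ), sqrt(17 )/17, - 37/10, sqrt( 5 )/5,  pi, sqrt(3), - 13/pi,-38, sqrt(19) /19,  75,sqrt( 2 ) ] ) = [-38, - 13/pi, - 37/10,sqrt(19)/19,sqrt( 17) /17, sqrt(5 )/5,sqrt( 2 ), sqrt(3 ), pi,10*sqrt(10), 75] 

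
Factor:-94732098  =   - 2^1*3^1*  3301^1*4783^1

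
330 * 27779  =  9167070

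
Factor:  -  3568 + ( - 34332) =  - 2^2*5^2*379^1 =- 37900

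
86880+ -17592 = 69288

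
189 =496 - 307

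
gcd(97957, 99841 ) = 1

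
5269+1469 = 6738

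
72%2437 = 72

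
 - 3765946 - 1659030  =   - 5424976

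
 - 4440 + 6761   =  2321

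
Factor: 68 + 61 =129 = 3^1*43^1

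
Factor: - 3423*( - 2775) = 9498825  =  3^2*5^2*7^1 * 37^1*163^1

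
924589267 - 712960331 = 211628936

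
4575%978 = 663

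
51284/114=25642/57 = 449.86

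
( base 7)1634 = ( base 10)662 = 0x296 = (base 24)13e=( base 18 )20E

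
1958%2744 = 1958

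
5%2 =1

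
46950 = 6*7825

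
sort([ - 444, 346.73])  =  [ - 444, 346.73] 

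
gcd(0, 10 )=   10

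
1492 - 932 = 560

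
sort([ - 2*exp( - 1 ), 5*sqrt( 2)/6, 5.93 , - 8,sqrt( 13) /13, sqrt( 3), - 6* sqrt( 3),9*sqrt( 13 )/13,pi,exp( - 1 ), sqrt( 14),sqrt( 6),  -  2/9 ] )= [ -6*sqrt(3 ), - 8,  -  2*exp( - 1 ), -2/9  ,  sqrt( 13)/13, exp( - 1), 5*sqrt( 2)/6, sqrt(3 ), sqrt( 6), 9 *sqrt( 13 )/13,pi, sqrt(14),5.93]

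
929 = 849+80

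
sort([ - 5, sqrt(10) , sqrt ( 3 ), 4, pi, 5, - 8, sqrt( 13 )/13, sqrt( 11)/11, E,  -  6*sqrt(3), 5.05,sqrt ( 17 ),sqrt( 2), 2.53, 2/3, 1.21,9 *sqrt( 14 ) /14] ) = [- 6*sqrt( 3), - 8, - 5, sqrt(13 )/13, sqrt(11)/11, 2/3, 1.21,  sqrt( 2),sqrt(3), 9*sqrt( 14) /14  ,  2.53, E, pi, sqrt( 10 ),4, sqrt( 17),5, 5.05 ]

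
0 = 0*783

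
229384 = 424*541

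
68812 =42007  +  26805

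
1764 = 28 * 63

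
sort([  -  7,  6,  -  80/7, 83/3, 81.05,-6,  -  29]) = [-29,-80/7, - 7,-6, 6, 83/3, 81.05]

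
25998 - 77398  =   - 51400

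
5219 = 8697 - 3478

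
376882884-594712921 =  - 217830037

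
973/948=973/948 = 1.03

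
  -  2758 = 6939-9697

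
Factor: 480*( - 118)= - 56640 = - 2^6*3^1*5^1*59^1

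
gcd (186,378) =6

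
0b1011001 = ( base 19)4D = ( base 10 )89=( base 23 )3k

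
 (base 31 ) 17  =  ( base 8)46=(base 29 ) 19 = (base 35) 13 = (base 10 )38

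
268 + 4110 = 4378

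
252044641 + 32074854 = 284119495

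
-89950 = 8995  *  (-10)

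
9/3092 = 9/3092 =0.00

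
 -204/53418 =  - 34/8903 = -0.00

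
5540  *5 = 27700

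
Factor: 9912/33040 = 3/10  =  2^( - 1)*3^1*5^(-1 )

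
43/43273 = 43/43273 = 0.00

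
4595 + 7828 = 12423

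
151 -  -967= 1118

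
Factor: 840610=2^1*5^1*84061^1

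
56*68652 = 3844512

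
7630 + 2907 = 10537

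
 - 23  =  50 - 73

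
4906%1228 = 1222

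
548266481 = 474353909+73912572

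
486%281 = 205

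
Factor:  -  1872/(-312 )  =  2^1*3^1 = 6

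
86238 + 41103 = 127341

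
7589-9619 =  - 2030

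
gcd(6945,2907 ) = 3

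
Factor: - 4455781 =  - 11^1*405071^1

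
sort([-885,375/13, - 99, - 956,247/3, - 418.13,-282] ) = [ - 956, - 885, - 418.13, - 282, - 99, 375/13, 247/3]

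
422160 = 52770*8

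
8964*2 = 17928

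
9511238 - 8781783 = 729455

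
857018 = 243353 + 613665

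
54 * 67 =3618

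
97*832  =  80704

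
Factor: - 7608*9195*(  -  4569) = 2^3 * 3^3*5^1*317^1*613^1*1523^1  =  319626953640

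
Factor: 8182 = 2^1 *4091^1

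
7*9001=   63007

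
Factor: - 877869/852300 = - 103/100 =- 2^( - 2)*5^( - 2)* 103^1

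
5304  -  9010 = -3706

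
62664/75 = 835+13/25 = 835.52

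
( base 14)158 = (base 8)422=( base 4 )10102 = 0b100010010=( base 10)274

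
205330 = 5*41066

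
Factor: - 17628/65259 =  - 5876/21753 = - 2^2*3^(-2 )*13^1*113^1*2417^(-1)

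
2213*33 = 73029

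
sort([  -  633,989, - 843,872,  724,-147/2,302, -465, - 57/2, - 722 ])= [ - 843,  -  722,-633,-465, - 147/2, -57/2,302, 724,872, 989 ]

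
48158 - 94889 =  - 46731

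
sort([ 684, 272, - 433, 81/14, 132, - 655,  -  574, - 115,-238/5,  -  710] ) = [ - 710, - 655, - 574, - 433, - 115, - 238/5, 81/14, 132,272,684 ]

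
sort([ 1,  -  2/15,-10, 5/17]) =[ - 10 ,-2/15,  5/17,1 ] 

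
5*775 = 3875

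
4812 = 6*802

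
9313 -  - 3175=12488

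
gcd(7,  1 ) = 1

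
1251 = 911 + 340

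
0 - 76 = - 76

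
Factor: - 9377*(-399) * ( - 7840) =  - 2^5 *3^1*5^1*7^3*19^1*9377^1 =- 29332756320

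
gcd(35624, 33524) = 4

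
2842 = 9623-6781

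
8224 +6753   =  14977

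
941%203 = 129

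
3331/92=3331/92=36.21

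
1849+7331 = 9180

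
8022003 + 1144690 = 9166693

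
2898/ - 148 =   -  1449/74 = - 19.58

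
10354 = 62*167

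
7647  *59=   451173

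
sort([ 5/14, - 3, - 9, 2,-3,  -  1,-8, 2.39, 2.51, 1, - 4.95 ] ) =[ - 9, - 8, - 4.95, - 3, - 3,  -  1, 5/14,1, 2,  2.39, 2.51]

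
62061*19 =1179159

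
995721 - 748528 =247193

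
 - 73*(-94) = 6862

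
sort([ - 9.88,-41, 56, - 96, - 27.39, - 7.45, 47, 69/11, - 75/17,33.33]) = [ - 96, - 41, - 27.39, - 9.88, - 7.45, - 75/17,69/11, 33.33, 47,56 ] 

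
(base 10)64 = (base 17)3d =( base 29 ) 26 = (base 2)1000000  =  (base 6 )144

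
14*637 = 8918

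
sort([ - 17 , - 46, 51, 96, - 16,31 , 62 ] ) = [ - 46 , - 17, - 16, 31, 51, 62, 96 ]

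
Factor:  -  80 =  - 2^4*5^1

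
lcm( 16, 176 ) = 176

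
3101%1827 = 1274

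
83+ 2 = 85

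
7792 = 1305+6487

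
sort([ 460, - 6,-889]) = [ - 889,-6, 460 ]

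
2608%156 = 112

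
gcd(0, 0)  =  0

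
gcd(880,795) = 5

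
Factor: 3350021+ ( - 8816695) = -2^1*29^1*94253^1= - 5466674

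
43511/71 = 43511/71 = 612.83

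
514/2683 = 514/2683 = 0.19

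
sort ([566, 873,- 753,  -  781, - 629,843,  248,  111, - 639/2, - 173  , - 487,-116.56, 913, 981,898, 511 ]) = [- 781, - 753,-629,-487, - 639/2 , - 173 , - 116.56 , 111,248,511, 566, 843, 873,898,913, 981]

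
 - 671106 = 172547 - 843653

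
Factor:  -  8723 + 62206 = 79^1 *677^1  =  53483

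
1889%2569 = 1889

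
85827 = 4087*21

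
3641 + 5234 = 8875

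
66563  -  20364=46199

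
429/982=429/982 = 0.44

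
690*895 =617550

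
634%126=4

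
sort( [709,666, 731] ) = [666,  709,  731] 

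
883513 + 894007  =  1777520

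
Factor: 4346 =2^1*41^1*53^1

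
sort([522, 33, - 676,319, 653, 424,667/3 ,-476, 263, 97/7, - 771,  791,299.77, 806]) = [-771,-676, -476,97/7, 33, 667/3, 263,  299.77, 319, 424, 522, 653 , 791,806 ] 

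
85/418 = 85/418 = 0.20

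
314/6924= 157/3462= 0.05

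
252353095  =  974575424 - 722222329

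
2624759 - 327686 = 2297073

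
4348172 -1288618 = 3059554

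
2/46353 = 2/46353= 0.00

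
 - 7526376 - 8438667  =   - 15965043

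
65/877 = 65/877 = 0.07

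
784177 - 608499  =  175678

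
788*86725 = 68339300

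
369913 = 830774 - 460861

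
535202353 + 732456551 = 1267658904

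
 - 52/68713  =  -1 + 68661/68713 = - 0.00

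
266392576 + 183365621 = 449758197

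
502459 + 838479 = 1340938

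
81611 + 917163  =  998774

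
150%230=150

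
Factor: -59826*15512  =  -928020912 = -2^4*3^1*7^1*13^2 *59^1*277^1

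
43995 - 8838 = 35157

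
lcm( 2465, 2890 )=83810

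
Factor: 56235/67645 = 69/83 = 3^1*23^1 * 83^( - 1 )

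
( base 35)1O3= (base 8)4024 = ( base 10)2068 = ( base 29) 2D9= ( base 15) 92D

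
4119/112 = 36 + 87/112 = 36.78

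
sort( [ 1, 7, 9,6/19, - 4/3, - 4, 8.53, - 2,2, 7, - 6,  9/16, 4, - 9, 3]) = [ - 9, - 6, - 4, - 2, - 4/3, 6/19, 9/16,1, 2, 3, 4, 7,  7,8.53,9]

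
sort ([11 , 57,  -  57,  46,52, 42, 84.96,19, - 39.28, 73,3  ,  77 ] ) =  [ - 57, - 39.28 , 3,11,19,42, 46,52,57,73,  77, 84.96 ]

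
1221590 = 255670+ 965920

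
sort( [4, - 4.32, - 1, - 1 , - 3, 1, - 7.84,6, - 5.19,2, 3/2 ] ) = [ - 7.84, - 5.19, - 4.32 , - 3, - 1,-1, 1, 3/2, 2,4, 6 ]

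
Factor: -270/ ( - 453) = 90/151 = 2^1*3^2*5^1*151^( - 1)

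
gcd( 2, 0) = 2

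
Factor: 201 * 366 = 73566 = 2^1*3^2 * 61^1 * 67^1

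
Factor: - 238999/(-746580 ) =2^( - 2 )*3^(  -  1)*5^( - 1 )*23^( - 1 ) * 199^1*541^( - 1 ) * 1201^1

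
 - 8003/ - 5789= 8003/5789  =  1.38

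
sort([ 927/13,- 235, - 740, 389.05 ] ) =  [ - 740,-235,927/13,389.05]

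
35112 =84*418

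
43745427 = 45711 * 957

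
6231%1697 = 1140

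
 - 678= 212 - 890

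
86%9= 5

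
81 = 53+28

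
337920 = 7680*44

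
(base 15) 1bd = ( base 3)112221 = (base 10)403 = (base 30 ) DD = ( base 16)193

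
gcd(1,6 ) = 1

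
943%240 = 223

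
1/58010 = 1/58010 = 0.00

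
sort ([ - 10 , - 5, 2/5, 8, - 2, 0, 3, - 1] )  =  [ - 10, - 5, - 2 , - 1, 0, 2/5,  3,8 ] 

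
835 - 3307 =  - 2472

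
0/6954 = 0 = 0.00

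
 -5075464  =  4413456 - 9488920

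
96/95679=32/31893 = 0.00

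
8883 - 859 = 8024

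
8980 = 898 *10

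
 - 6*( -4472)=26832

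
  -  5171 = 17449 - 22620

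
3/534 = 1/178 = 0.01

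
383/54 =7 + 5/54 = 7.09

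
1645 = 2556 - 911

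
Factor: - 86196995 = -5^1*613^1*28123^1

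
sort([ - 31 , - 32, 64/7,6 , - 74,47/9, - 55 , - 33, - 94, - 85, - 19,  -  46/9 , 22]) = [ - 94, - 85,  -  74, -55, - 33, - 32,-31 , - 19, - 46/9, 47/9,6, 64/7, 22 ] 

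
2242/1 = 2242= 2242.00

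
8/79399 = 8/79399 = 0.00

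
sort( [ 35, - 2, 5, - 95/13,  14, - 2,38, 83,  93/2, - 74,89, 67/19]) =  [ - 74, - 95/13, - 2, - 2, 67/19 , 5, 14 , 35, 38,93/2 , 83,89]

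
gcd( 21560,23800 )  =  280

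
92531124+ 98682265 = 191213389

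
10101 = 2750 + 7351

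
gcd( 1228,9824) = 1228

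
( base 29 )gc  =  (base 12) 338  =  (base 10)476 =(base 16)1DC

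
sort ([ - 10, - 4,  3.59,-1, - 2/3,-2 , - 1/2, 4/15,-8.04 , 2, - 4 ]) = [-10, - 8.04, - 4, - 4,  -  2, - 1, - 2/3, - 1/2, 4/15,2, 3.59] 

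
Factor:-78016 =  - 2^6*23^1*53^1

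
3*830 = 2490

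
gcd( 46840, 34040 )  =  40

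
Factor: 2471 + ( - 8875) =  - 2^2* 1601^1 = - 6404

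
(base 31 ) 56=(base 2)10100001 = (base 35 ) 4l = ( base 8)241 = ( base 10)161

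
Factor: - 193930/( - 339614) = 5^1 * 41^1*359^( - 1 )=205/359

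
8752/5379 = 8752/5379 = 1.63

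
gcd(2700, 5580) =180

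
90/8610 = 3/287=0.01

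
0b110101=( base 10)53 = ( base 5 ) 203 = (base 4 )311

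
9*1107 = 9963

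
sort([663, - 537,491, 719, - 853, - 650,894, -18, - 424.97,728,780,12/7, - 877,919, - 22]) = [ - 877 , - 853, - 650, - 537,-424.97,  -  22, - 18,12/7, 491, 663,719, 728,780,894,919 ]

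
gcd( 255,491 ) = 1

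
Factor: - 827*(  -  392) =324184 =2^3*7^2*827^1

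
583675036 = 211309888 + 372365148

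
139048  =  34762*4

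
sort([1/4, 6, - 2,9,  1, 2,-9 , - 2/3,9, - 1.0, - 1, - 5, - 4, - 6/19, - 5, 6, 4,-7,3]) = [  -  9, - 7, - 5,-5, - 4, - 2, - 1.0, - 1, - 2/3, - 6/19, 1/4, 1,2, 3, 4, 6, 6, 9, 9]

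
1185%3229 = 1185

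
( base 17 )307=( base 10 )874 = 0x36a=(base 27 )15A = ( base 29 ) 114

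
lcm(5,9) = 45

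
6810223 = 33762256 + -26952033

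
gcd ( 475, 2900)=25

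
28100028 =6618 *4246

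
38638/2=19319 = 19319.00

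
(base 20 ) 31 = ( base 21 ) 2j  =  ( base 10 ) 61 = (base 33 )1s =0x3d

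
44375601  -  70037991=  - 25662390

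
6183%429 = 177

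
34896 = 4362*8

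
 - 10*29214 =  - 292140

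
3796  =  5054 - 1258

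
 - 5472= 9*( - 608)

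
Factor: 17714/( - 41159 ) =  - 2^1*17^1*79^( - 1 ) = - 34/79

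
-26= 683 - 709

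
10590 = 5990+4600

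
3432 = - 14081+17513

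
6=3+3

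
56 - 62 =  - 6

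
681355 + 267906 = 949261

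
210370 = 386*545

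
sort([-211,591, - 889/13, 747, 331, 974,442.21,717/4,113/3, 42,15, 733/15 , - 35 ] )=[ - 211, - 889/13, - 35, 15,113/3, 42,733/15, 717/4, 331, 442.21, 591,747,974 ]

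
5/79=5/79 = 0.06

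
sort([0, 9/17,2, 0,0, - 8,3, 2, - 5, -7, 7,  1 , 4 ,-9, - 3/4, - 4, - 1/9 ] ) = [ - 9 , - 8, - 7,-5 , - 4, - 3/4,- 1/9,0 , 0,0,9/17,1, 2 , 2,3,4,7 ]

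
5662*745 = 4218190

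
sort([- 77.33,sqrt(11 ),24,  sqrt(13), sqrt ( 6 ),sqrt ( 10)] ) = [ - 77.33,sqrt (6),  sqrt( 10 ), sqrt(11), sqrt ( 13 ), 24]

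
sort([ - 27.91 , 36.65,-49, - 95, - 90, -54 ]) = [ - 95, - 90, - 54, - 49, - 27.91,36.65]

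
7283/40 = 182 + 3/40 = 182.07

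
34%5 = 4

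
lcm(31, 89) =2759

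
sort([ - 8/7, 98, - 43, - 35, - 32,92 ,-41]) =[ - 43, - 41, - 35, - 32, - 8/7,92,98] 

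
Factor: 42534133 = 151^1*281683^1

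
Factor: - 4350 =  - 2^1*3^1*5^2  *  29^1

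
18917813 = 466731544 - 447813731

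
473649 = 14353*33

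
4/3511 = 4/3511 = 0.00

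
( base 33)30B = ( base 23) 64C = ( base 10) 3278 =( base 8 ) 6316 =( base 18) A22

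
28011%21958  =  6053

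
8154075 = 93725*87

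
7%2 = 1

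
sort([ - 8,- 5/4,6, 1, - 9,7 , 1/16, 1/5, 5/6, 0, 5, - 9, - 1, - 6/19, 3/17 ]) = [ - 9, - 9,-8, - 5/4, - 1, - 6/19 , 0,1/16, 3/17, 1/5,5/6, 1,5, 6,7] 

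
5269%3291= 1978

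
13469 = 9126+4343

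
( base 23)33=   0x48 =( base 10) 72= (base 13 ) 57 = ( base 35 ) 22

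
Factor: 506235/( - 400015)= - 3^1*7^( - 1 )*11^ ( - 1)*1039^( - 1 )*33749^1 = -  101247/80003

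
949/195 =4+13/15=   4.87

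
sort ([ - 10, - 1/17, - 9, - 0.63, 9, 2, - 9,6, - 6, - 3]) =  [ - 10,- 9, - 9, - 6, - 3, - 0.63, - 1/17, 2, 6, 9 ]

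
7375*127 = 936625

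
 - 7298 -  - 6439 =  - 859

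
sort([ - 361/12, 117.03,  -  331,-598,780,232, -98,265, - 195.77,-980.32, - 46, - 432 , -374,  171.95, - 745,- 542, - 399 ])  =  [ - 980.32, - 745, - 598,-542, - 432, - 399 , - 374 , - 331, - 195.77,- 98,  -  46 , - 361/12,117.03,171.95,232, 265 , 780 ] 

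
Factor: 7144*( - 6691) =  - 2^3*19^1*47^1*6691^1 = - 47800504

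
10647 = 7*1521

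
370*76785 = 28410450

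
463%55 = 23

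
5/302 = 5/302 = 0.02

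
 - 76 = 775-851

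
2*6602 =13204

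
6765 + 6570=13335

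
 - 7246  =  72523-79769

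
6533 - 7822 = -1289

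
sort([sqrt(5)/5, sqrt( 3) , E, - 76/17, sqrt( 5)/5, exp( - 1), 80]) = [-76/17, exp ( - 1),sqrt( 5) /5, sqrt( 5 )/5, sqrt(3), E,80]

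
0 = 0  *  607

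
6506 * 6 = 39036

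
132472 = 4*33118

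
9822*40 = 392880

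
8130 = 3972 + 4158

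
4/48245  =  4/48245 = 0.00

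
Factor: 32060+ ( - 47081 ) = -3^2*1669^1 = -15021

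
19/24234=19/24234 = 0.00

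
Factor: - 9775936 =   -  2^6*103^1*1483^1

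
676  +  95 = 771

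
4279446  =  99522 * 43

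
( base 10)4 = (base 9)4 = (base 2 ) 100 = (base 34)4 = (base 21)4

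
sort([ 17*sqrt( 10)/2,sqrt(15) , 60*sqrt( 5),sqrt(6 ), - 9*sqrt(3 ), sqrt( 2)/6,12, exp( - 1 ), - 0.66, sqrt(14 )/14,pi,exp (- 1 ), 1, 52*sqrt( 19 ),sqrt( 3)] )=[ - 9*sqrt( 3), - 0.66,sqrt(2)/6,  sqrt( 14) /14,  exp( - 1),exp(-1) , 1, sqrt(3), sqrt(6), pi , sqrt(15), 12 , 17*sqrt(10 )/2, 60*sqrt( 5),52*sqrt(19) ] 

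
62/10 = 6 + 1/5=6.20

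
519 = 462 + 57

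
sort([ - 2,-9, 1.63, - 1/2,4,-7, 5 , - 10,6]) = [ - 10,  -  9, - 7, - 2, - 1/2, 1.63 , 4,5, 6]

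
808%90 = 88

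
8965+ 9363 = 18328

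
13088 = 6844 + 6244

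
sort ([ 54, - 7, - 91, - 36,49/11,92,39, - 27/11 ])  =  [ - 91 , - 36, - 7, - 27/11, 49/11,  39, 54,92] 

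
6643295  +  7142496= 13785791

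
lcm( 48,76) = 912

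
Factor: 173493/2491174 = 2^ (-1 ) * 3^2*7^( - 1 ) * 37^1  *  107^(  -  1 )*521^1*1663^(  -  1 ) 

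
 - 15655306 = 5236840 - 20892146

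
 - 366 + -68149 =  - 68515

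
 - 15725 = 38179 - 53904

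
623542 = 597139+26403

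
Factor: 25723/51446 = 2^(-1) = 1/2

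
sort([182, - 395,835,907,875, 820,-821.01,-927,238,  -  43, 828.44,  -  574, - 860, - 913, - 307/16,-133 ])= [ - 927,-913, - 860, - 821.01,  -  574,  -  395 , - 133, - 43, - 307/16,  182,238,820, 828.44, 835, 875,907 ]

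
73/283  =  73/283=0.26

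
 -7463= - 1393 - 6070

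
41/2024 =41/2024 = 0.02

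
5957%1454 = 141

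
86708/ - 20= - 4336 + 3/5 = - 4335.40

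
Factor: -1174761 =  - 3^2*7^1*29^1*643^1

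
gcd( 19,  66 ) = 1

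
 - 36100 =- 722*50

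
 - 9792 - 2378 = - 12170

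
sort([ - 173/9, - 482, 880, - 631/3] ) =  [ - 482, - 631/3 ,  -  173/9,880]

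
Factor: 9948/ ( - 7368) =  - 829/614 = - 2^(-1 )*307^( - 1)*829^1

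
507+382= 889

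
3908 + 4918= 8826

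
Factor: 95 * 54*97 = 2^1 * 3^3*5^1*19^1  *97^1 =497610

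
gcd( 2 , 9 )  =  1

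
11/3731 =11/3731 = 0.00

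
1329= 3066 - 1737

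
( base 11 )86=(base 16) 5E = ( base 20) 4e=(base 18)54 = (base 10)94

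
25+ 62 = 87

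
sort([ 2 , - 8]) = [-8, 2]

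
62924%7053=6500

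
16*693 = 11088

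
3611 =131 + 3480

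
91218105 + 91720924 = 182939029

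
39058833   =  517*75549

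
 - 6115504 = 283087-6398591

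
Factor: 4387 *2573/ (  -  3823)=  -31^1*41^1*83^1* 107^1*3823^(-1 )=-11287751/3823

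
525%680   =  525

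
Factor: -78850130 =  - 2^1*5^1*29^1 * 271897^1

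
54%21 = 12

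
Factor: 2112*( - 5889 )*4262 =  - 2^7*3^2*11^1*13^1*151^1*2131^1=   - 53008914816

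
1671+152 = 1823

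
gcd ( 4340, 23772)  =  28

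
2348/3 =782+2/3 = 782.67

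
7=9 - 2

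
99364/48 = 24841/12 = 2070.08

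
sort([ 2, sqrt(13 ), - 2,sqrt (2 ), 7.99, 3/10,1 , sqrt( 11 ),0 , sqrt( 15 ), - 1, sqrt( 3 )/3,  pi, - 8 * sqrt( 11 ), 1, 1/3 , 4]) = [ - 8 * sqrt( 11), - 2,-1,  0, 3/10,1/3 , sqrt( 3 ) /3,1,  1,sqrt( 2 ), 2, pi,sqrt( 11 ), sqrt( 13), sqrt( 15),4,7.99]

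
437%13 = 8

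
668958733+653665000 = 1322623733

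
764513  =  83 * 9211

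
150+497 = 647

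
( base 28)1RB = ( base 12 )A93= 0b11000001111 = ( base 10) 1551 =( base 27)23c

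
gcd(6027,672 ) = 21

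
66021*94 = 6205974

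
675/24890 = 135/4978=0.03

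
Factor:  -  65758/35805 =-2^1 * 3^(-1)*5^(-1)*7^1*31^( - 1)*61^1 = - 854/465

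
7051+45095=52146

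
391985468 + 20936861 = 412922329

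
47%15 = 2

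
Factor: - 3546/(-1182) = 3^1 =3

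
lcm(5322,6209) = 37254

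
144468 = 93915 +50553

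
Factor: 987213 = 3^1*109^1*3019^1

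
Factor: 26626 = 2^1 *13313^1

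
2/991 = 2/991 = 0.00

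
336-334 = 2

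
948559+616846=1565405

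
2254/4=1127/2=563.50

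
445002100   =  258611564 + 186390536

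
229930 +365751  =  595681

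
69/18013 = 69/18013 = 0.00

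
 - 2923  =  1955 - 4878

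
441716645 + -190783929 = 250932716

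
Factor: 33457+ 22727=56184 = 2^3*3^1*2341^1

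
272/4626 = 136/2313=0.06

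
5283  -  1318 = 3965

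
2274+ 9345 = 11619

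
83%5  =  3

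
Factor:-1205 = - 5^1*241^1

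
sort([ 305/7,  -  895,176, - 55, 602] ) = [- 895, - 55, 305/7, 176, 602]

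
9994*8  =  79952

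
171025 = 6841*25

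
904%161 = 99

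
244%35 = 34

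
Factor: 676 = 2^2*13^2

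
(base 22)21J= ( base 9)1341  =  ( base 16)3f1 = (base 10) 1009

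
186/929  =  186/929  =  0.20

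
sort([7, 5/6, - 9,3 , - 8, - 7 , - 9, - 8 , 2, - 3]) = [ - 9, - 9,-8, - 8, - 7, - 3, 5/6,2,3 , 7 ] 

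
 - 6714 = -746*9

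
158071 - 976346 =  -818275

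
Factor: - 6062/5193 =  - 2^1* 3^ (-2)*7^1 *433^1*577^(  -  1 )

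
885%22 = 5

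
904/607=904/607 =1.49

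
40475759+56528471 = 97004230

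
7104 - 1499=5605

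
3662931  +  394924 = 4057855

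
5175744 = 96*53914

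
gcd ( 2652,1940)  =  4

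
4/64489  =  4/64489=0.00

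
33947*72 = 2444184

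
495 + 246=741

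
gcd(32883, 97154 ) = 1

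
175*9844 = 1722700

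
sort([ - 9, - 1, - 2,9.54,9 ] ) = [-9, - 2, - 1,9, 9.54]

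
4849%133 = 61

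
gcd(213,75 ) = 3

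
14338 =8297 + 6041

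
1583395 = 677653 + 905742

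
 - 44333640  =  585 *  ( - 75784 )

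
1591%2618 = 1591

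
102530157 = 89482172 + 13047985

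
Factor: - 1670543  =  -7^1*238649^1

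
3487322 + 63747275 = 67234597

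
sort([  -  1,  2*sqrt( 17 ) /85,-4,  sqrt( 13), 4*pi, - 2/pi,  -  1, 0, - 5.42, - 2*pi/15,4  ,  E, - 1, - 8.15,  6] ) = [ - 8.15,  -  5.42,-4, - 1, - 1, - 1,-2/pi, - 2*pi/15, 0, 2*sqrt(17)/85, E,sqrt( 13),  4, 6,4*pi] 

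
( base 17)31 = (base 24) 24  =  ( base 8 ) 64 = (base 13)40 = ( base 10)52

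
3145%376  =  137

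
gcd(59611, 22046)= 1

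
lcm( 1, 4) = 4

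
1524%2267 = 1524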